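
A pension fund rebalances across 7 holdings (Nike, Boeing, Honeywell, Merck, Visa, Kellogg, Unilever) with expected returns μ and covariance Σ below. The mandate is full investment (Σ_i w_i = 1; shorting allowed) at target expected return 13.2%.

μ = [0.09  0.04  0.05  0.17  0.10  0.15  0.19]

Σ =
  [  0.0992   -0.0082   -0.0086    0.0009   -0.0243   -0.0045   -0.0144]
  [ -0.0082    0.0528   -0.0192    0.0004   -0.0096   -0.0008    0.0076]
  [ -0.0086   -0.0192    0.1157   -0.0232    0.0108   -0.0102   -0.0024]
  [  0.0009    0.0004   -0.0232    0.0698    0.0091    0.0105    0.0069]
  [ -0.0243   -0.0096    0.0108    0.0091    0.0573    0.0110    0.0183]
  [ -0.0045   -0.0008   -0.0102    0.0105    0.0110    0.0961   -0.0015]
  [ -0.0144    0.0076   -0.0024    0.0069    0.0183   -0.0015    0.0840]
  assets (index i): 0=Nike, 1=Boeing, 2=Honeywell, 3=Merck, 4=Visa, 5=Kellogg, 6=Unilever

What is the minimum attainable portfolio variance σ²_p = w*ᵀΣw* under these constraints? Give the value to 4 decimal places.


p=Σ⁻¹μ = [1.7770  1.4392  1.3150  2.2651  1.1999  1.4428  2.0522]
q=Σ⁻¹𝟙 = [20.8869  31.4140  17.2946  14.6252  21.8186  9.5004  7.3522]
a=μᵀp=1.394645  b=𝟙ᵀp=11.491242  c=𝟙ᵀq=122.892012  D=ac−b²=39.342132
λ₁=(c·0.132−b)/D = (122.892012·0.132−11.491242)/39.342132 = 0.120240
λ₂=(a−b·0.132)/D = (1.394645−11.491242·0.132)/39.342132 = -0.003106
w* = 0.120240·p + -0.003106·q:
  w_0 = 0.120240·1.7770 + -0.003106·20.8869 = 0.1488  (Nike)
  w_1 = 0.120240·1.4392 + -0.003106·31.4140 = 0.0755  (Boeing)
  w_2 = 0.120240·1.3150 + -0.003106·17.2946 = 0.1044  (Honeywell)
  w_3 = 0.120240·2.2651 + -0.003106·14.6252 = 0.2269  (Merck)
  w_4 = 0.120240·1.1999 + -0.003106·21.8186 = 0.0765  (Visa)
  w_5 = 0.120240·1.4428 + -0.003106·9.5004 = 0.1440  (Kellogg)
  w_6 = 0.120240·2.0522 + -0.003106·7.3522 = 0.2239  (Unilever)
Σw_i=1.0000  μᵀw=0.1320
σ²=wᵀΣw=λ₁·μ_p+λ₂ = 0.120240·0.132 + -0.003106 = 0.012766 ≈ 0.0128

0.0128


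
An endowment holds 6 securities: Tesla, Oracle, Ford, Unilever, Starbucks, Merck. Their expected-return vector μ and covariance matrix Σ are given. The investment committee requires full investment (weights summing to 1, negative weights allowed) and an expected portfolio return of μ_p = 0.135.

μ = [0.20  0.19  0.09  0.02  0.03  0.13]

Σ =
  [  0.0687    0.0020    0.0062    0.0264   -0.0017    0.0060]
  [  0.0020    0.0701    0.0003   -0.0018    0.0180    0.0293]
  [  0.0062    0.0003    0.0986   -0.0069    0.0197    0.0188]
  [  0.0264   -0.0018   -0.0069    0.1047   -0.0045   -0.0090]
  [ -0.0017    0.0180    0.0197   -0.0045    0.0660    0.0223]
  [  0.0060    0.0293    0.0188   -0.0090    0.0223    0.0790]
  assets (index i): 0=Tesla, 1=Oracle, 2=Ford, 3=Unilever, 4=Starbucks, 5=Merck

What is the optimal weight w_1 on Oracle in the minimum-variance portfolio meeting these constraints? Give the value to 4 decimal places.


0.2579

x=Σ⁻¹μ = [2.8881  2.5899  0.7283  -0.4343  -0.5599  0.4009]
y=Σ⁻¹𝟙 = [10.1876  9.6854  7.2319  8.4519  9.5559  4.8368]
a=μᵀx=1.161893  b=𝟙ᵀx=5.613103  c=𝟙ᵀy=49.949407  D=ac−b²=26.528934
λ₁=(c·0.135−b)/D = (49.949407·0.135−5.613103)/26.528934 = 0.042598
λ₂=(a−b·0.135)/D = (1.161893−5.613103·0.135)/26.528934 = 0.015233
w* = 0.042598·x + 0.015233·y:
  w_0 = 0.042598·2.8881 + 0.015233·10.1876 = 0.2782  (Tesla)
  w_1 = 0.042598·2.5899 + 0.015233·9.6854 = 0.2579  (Oracle)
  w_2 = 0.042598·0.7283 + 0.015233·7.2319 = 0.1412  (Ford)
  w_3 = 0.042598·-0.4343 + 0.015233·8.4519 = 0.1103  (Unilever)
  w_4 = 0.042598·-0.5599 + 0.015233·9.5559 = 0.1217  (Starbucks)
  w_5 = 0.042598·0.4009 + 0.015233·4.8368 = 0.0908  (Merck)
Σw_i=1.0000  μᵀw=0.1350
σ²=wᵀΣw=λ₁·μ_p+λ₂ = 0.042598·0.135 + 0.015233 = 0.020984 ≈ 0.0210


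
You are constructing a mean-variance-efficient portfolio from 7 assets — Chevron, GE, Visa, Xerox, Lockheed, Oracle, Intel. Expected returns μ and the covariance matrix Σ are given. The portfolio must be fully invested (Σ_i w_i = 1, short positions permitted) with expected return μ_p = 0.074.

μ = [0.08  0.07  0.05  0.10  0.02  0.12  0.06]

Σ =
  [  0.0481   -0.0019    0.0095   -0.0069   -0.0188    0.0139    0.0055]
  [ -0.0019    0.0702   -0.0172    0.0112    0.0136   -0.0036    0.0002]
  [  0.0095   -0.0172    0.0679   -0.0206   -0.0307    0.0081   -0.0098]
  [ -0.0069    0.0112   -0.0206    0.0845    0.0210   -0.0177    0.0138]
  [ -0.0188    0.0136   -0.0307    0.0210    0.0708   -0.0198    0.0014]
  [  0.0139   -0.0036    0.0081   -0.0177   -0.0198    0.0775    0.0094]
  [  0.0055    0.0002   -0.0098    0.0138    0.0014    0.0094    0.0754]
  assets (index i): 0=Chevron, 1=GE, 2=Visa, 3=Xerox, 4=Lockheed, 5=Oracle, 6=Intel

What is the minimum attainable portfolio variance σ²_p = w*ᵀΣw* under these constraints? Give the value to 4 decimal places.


p=Σ⁻¹μ = [1.5276  1.0456  1.6640  1.5833  1.2300  1.7809  0.3632]
q=Σ⁻¹𝟙 = [23.4372  15.5328  33.7016  13.4548  32.2149  15.8860  10.8509]
a=μᵀp=0.697019  b=𝟙ᵀp=9.194500  c=𝟙ᵀq=145.078146  D=ac−b²=16.583377
λ₁=(c·0.074−b)/D = (145.078146·0.074−9.194500)/16.583377 = 0.092941
λ₂=(a−b·0.074)/D = (0.697019−9.194500·0.074)/16.583377 = 0.001003
w* = 0.092941·p + 0.001003·q:
  w_0 = 0.092941·1.5276 + 0.001003·23.4372 = 0.1655  (Chevron)
  w_1 = 0.092941·1.0456 + 0.001003·15.5328 = 0.1128  (GE)
  w_2 = 0.092941·1.6640 + 0.001003·33.7016 = 0.1884  (Visa)
  w_3 = 0.092941·1.5833 + 0.001003·13.4548 = 0.1606  (Xerox)
  w_4 = 0.092941·1.2300 + 0.001003·32.2149 = 0.1466  (Lockheed)
  w_5 = 0.092941·1.7809 + 0.001003·15.8860 = 0.1814  (Oracle)
  w_6 = 0.092941·0.3632 + 0.001003·10.8509 = 0.0446  (Intel)
Σw_i=1.0000  μᵀw=0.0740
σ²=wᵀΣw=λ₁·μ_p+λ₂ = 0.092941·0.074 + 0.001003 = 0.007880 ≈ 0.0079

0.0079


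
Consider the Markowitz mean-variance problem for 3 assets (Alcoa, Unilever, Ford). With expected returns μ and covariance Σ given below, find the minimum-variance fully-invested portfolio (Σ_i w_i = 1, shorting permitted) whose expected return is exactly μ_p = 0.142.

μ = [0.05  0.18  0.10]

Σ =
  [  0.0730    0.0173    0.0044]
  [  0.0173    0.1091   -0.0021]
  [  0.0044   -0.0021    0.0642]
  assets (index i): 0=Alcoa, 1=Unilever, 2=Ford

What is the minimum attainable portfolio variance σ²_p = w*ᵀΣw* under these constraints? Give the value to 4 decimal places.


g=Σ⁻¹μ = [0.1978  1.6493  1.5980]
h=Σ⁻¹𝟙 = [10.9608  7.7181  15.0776]
a=μᵀg=0.466558  b=𝟙ᵀg=3.445049  c=𝟙ᵀh=33.756418  D=ac−b²=3.880963
λ₁=(c·0.142−b)/D = (33.756418·0.142−3.445049)/3.880963 = 0.347430
λ₂=(a−b·0.142)/D = (0.466558−3.445049·0.142)/3.880963 = -0.005833
w* = 0.347430·g + -0.005833·h:
  w_0 = 0.347430·0.1978 + -0.005833·10.9608 = 0.0048  (Alcoa)
  w_1 = 0.347430·1.6493 + -0.005833·7.7181 = 0.5280  (Unilever)
  w_2 = 0.347430·1.5980 + -0.005833·15.0776 = 0.4672  (Ford)
Σw_i=1.0000  μᵀw=0.1420
σ²=wᵀΣw=λ₁·μ_p+λ₂ = 0.347430·0.142 + -0.005833 = 0.043502 ≈ 0.0435

0.0435


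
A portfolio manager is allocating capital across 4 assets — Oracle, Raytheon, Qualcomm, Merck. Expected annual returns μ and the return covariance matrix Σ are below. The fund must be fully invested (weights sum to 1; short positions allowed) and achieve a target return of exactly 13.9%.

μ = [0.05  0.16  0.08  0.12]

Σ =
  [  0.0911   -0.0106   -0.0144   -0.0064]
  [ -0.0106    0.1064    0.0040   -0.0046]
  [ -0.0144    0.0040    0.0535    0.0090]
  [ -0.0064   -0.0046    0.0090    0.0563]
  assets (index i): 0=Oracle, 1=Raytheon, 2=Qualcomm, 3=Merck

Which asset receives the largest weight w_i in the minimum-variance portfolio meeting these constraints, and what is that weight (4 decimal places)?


Merck (0.5253)

u=Σ⁻¹μ = [1.1008  1.6590  1.3001  2.1843]
v=Σ⁻¹𝟙 = [16.5553  11.0735  19.3842  17.4500]
a=μᵀu=0.686606  b=𝟙ᵀu=6.244259  c=𝟙ᵀv=64.462991  D=ac−b²=5.269899
λ₁=(c·0.139−b)/D = (64.462991·0.139−6.244259)/5.269899 = 0.515398
λ₂=(a−b·0.139)/D = (0.686606−6.244259·0.139)/5.269899 = -0.034412
w* = 0.515398·u + -0.034412·v:
  w_0 = 0.515398·1.1008 + -0.034412·16.5553 = -0.0023  (Oracle)
  w_1 = 0.515398·1.6590 + -0.034412·11.0735 = 0.4740  (Raytheon)
  w_2 = 0.515398·1.3001 + -0.034412·19.3842 = 0.0030  (Qualcomm)
  w_3 = 0.515398·2.1843 + -0.034412·17.4500 = 0.5253  (Merck)
Σw_i=1.0000  μᵀw=0.1390
σ²=wᵀΣw=λ₁·μ_p+λ₂ = 0.515398·0.139 + -0.034412 = 0.037229 ≈ 0.0372


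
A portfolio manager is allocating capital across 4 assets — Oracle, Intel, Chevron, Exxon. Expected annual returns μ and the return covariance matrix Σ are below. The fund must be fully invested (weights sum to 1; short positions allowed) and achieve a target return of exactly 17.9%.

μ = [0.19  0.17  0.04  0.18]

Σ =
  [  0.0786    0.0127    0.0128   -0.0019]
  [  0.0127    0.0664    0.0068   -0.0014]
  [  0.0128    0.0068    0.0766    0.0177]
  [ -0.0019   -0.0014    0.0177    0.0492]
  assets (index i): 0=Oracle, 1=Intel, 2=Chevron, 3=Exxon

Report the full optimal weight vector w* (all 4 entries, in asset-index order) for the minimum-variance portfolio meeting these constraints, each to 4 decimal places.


0.2511  0.2825  0.0049  0.4615

p=Σ⁻¹μ = [2.3138  2.3122  -1.0372  4.1868]
q=Σ⁻¹𝟙 = [10.1450  12.9238  5.8244  18.9894]
a=μᵀp=1.544835  b=𝟙ᵀp=7.775647  c=𝟙ᵀq=47.882524  D=ac−b²=13.509898
λ₁=(c·0.179−b)/D = (47.882524·0.179−7.775647)/13.509898 = 0.058870
λ₂=(a−b·0.179)/D = (1.544835−7.775647·0.179)/13.509898 = 0.011325
w* = 0.058870·p + 0.011325·q:
  w_0 = 0.058870·2.3138 + 0.011325·10.1450 = 0.2511  (Oracle)
  w_1 = 0.058870·2.3122 + 0.011325·12.9238 = 0.2825  (Intel)
  w_2 = 0.058870·-1.0372 + 0.011325·5.8244 = 0.0049  (Chevron)
  w_3 = 0.058870·4.1868 + 0.011325·18.9894 = 0.4615  (Exxon)
Σw_i=1.0000  μᵀw=0.1790
σ²=wᵀΣw=λ₁·μ_p+λ₂ = 0.058870·0.179 + 0.011325 = 0.021862 ≈ 0.0219


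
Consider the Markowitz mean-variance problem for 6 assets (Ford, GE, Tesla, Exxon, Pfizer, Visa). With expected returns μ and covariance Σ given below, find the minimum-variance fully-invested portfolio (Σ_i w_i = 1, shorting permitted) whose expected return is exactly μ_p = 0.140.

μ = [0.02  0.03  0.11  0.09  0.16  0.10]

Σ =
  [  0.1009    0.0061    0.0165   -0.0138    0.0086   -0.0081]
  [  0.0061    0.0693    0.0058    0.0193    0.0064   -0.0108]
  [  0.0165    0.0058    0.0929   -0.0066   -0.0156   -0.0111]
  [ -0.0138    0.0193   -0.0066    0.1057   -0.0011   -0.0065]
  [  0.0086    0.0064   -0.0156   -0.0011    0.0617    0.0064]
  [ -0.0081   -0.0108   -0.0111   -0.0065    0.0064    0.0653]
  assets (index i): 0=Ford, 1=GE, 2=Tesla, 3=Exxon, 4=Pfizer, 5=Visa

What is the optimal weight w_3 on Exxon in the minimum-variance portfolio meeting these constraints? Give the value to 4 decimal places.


0.1509

u=Σ⁻¹μ = [-0.0893  -0.0454  1.9772  1.1050  2.9568  1.6691]
v=Σ⁻¹𝟙 = [8.6757  11.1592  14.3274  10.8562  15.5586  20.2269]
a=μᵀu=0.953794  b=𝟙ᵀu=7.573427  c=𝟙ᵀv=80.803949  D=ac−b²=19.713556
λ₁=(c·0.140−b)/D = (80.803949·0.140−7.573427)/19.713556 = 0.189673
λ₂=(a−b·0.140)/D = (0.953794−7.573427·0.140)/19.713556 = -0.005402
w* = 0.189673·u + -0.005402·v:
  w_0 = 0.189673·-0.0893 + -0.005402·8.6757 = -0.0638  (Ford)
  w_1 = 0.189673·-0.0454 + -0.005402·11.1592 = -0.0689  (GE)
  w_2 = 0.189673·1.9772 + -0.005402·14.3274 = 0.2976  (Tesla)
  w_3 = 0.189673·1.1050 + -0.005402·10.8562 = 0.1509  (Exxon)
  w_4 = 0.189673·2.9568 + -0.005402·15.5586 = 0.4768  (Pfizer)
  w_5 = 0.189673·1.6691 + -0.005402·20.2269 = 0.2073  (Visa)
Σw_i=1.0000  μᵀw=0.1400
σ²=wᵀΣw=λ₁·μ_p+λ₂ = 0.189673·0.140 + -0.005402 = 0.021153 ≈ 0.0212


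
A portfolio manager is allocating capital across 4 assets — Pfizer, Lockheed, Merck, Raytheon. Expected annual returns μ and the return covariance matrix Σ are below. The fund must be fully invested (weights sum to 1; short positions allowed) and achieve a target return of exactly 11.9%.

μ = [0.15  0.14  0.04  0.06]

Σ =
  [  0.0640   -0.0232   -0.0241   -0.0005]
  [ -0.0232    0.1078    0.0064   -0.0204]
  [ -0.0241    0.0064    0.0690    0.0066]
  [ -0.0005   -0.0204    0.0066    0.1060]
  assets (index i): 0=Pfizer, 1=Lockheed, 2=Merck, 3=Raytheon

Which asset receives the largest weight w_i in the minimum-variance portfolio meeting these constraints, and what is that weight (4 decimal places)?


p=Σ⁻¹μ = [3.7431  2.1804  1.5984  0.9038]
q=Σ⁻¹𝟙 = [30.1634  16.5905  22.4013  11.3743]
a=μᵀp=0.984886  b=𝟙ᵀp=8.425698  c=𝟙ᵀq=80.529564  D=ac−b²=8.320030
λ₁=(c·0.119−b)/D = (80.529564·0.119−8.425698)/8.320030 = 0.139100
λ₂=(a−b·0.119)/D = (0.984886−8.425698·0.119)/8.320030 = -0.002136
w* = 0.139100·p + -0.002136·q:
  w_0 = 0.139100·3.7431 + -0.002136·30.1634 = 0.4562  (Pfizer)
  w_1 = 0.139100·2.1804 + -0.002136·16.5905 = 0.2679  (Lockheed)
  w_2 = 0.139100·1.5984 + -0.002136·22.4013 = 0.1745  (Merck)
  w_3 = 0.139100·0.9038 + -0.002136·11.3743 = 0.1014  (Raytheon)
Σw_i=1.0000  μᵀw=0.1190
σ²=wᵀΣw=λ₁·μ_p+λ₂ = 0.139100·0.119 + -0.002136 = 0.014417 ≈ 0.0144

Pfizer (0.4562)


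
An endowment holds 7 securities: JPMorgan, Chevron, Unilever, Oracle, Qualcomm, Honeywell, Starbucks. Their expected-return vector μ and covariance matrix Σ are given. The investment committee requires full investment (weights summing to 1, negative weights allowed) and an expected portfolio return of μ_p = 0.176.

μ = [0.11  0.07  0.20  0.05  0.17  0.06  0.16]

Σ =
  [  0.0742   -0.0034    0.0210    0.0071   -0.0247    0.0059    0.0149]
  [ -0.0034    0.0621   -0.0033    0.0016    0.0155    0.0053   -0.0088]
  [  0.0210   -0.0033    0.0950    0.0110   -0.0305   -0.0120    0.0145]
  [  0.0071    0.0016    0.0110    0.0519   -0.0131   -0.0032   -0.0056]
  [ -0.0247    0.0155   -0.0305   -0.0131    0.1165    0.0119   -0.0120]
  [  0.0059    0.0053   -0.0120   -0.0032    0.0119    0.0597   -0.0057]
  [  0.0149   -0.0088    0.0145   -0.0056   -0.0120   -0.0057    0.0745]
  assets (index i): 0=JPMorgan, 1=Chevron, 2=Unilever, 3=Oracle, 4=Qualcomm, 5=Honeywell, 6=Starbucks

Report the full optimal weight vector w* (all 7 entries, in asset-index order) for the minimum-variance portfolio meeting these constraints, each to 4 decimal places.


x=Σ⁻¹μ = [1.0290  0.8852  2.3553  1.2068  2.4227  1.0854  2.1520]
y=Σ⁻¹𝟙 = [9.0489  14.0466  10.5560  21.6382  13.8081  16.6991  16.3460]
a=μᵀx=1.527860  b=𝟙ᵀx=11.136429  c=𝟙ᵀy=102.142850  D=ac−b²=32.039950
λ₁=(c·0.176−b)/D = (102.142850·0.176−11.136429)/32.039950 = 0.213506
λ₂=(a−b·0.176)/D = (1.527860−11.136429·0.176)/32.039950 = -0.013488
w* = 0.213506·x + -0.013488·y:
  w_0 = 0.213506·1.0290 + -0.013488·9.0489 = 0.0977  (JPMorgan)
  w_1 = 0.213506·0.8852 + -0.013488·14.0466 = -0.0005  (Chevron)
  w_2 = 0.213506·2.3553 + -0.013488·10.5560 = 0.3605  (Unilever)
  w_3 = 0.213506·1.2068 + -0.013488·21.6382 = -0.0342  (Oracle)
  w_4 = 0.213506·2.4227 + -0.013488·13.8081 = 0.3310  (Qualcomm)
  w_5 = 0.213506·1.0854 + -0.013488·16.6991 = 0.0065  (Honeywell)
  w_6 = 0.213506·2.1520 + -0.013488·16.3460 = 0.2390  (Starbucks)
Σw_i=1.0000  μᵀw=0.1760
σ²=wᵀΣw=λ₁·μ_p+λ₂ = 0.213506·0.176 + -0.013488 = 0.024089 ≈ 0.0241

0.0977  -0.0005  0.3605  -0.0342  0.3310  0.0065  0.2390


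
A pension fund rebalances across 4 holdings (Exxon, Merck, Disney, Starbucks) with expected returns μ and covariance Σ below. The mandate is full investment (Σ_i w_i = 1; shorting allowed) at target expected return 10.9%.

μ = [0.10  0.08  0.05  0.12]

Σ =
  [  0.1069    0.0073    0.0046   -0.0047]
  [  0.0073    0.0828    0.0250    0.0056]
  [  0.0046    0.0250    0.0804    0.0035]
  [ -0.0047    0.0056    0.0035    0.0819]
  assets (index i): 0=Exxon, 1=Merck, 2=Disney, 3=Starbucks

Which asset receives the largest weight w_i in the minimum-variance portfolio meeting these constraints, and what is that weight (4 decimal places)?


x=Σ⁻¹μ = [0.9396  0.6978  0.2876  1.4591]
y=Σ⁻¹𝟙 = [8.9558  7.7734  8.9943  11.8081]
a=μᵀx=0.339258  b=𝟙ᵀx=3.384140  c=𝟙ᵀy=37.531607  D=ac−b²=1.280507
λ₁=(c·0.109−b)/D = (37.531607·0.109−3.384140)/1.280507 = 0.551973
λ₂=(a−b·0.109)/D = (0.339258−3.384140·0.109)/1.280507 = -0.023126
w* = 0.551973·x + -0.023126·y:
  w_0 = 0.551973·0.9396 + -0.023126·8.9558 = 0.3115  (Exxon)
  w_1 = 0.551973·0.6978 + -0.023126·7.7734 = 0.2054  (Merck)
  w_2 = 0.551973·0.2876 + -0.023126·8.9943 = -0.0492  (Disney)
  w_3 = 0.551973·1.4591 + -0.023126·11.8081 = 0.5323  (Starbucks)
Σw_i=1.0000  μᵀw=0.1090
σ²=wᵀΣw=λ₁·μ_p+λ₂ = 0.551973·0.109 + -0.023126 = 0.037039 ≈ 0.0370

Starbucks (0.5323)


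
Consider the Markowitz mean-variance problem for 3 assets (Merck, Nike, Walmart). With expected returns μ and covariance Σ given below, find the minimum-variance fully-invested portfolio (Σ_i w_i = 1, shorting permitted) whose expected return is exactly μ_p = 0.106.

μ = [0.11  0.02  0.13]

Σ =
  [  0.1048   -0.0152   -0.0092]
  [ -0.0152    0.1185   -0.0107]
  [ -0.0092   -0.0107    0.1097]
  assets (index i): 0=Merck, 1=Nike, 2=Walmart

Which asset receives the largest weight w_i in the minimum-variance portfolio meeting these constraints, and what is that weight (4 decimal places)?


Walmart (0.4458)

g=Σ⁻¹μ = [1.2314  0.4470  1.3319]
h=Σ⁻¹𝟙 = [12.1219  11.0055  11.2058]
a=μᵀg=0.317540  b=𝟙ᵀg=3.010282  c=𝟙ᵀh=34.333303  D=ac−b²=1.840407
λ₁=(c·0.106−b)/D = (34.333303·0.106−3.010282)/1.840407 = 0.341798
λ₂=(a−b·0.106)/D = (0.317540−3.010282·0.106)/1.840407 = -0.000842
w* = 0.341798·g + -0.000842·h:
  w_0 = 0.341798·1.2314 + -0.000842·12.1219 = 0.4107  (Merck)
  w_1 = 0.341798·0.4470 + -0.000842·11.0055 = 0.1435  (Nike)
  w_2 = 0.341798·1.3319 + -0.000842·11.2058 = 0.4458  (Walmart)
Σw_i=1.0000  μᵀw=0.1060
σ²=wᵀΣw=λ₁·μ_p+λ₂ = 0.341798·0.106 + -0.000842 = 0.035389 ≈ 0.0354


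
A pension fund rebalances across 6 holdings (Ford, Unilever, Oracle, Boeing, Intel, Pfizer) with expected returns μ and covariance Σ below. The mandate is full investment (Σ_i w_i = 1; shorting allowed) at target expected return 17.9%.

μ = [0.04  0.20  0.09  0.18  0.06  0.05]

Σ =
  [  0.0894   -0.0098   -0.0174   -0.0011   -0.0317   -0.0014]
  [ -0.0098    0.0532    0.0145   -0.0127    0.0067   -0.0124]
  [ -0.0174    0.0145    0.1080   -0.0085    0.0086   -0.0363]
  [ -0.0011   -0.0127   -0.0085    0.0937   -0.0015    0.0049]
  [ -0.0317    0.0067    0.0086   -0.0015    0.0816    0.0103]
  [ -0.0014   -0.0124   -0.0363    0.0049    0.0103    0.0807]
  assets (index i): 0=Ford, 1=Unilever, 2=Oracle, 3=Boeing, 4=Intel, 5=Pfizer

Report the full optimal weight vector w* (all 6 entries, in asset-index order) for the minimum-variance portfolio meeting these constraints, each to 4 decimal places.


p=Σ⁻¹μ = [1.4652  4.6355  1.1494  2.5956  0.6442  1.6345]
q=Σ⁻¹𝟙 = [23.0244  25.1485  16.7685  14.9936  14.9442  21.3802]
a=μᵀp=1.676739  b=𝟙ᵀp=12.124354  c=𝟙ᵀq=116.259363  D=ac−b²=47.936696
λ₁=(c·0.179−b)/D = (116.259363·0.179−12.124354)/47.936696 = 0.181199
λ₂=(a−b·0.179)/D = (1.676739−12.124354·0.179)/47.936696 = -0.010295
w* = 0.181199·p + -0.010295·q:
  w_0 = 0.181199·1.4652 + -0.010295·23.0244 = 0.0285  (Ford)
  w_1 = 0.181199·4.6355 + -0.010295·25.1485 = 0.5810  (Unilever)
  w_2 = 0.181199·1.1494 + -0.010295·16.7685 = 0.0356  (Oracle)
  w_3 = 0.181199·2.5956 + -0.010295·14.9936 = 0.3160  (Boeing)
  w_4 = 0.181199·0.6442 + -0.010295·14.9442 = -0.0371  (Intel)
  w_5 = 0.181199·1.6345 + -0.010295·21.3802 = 0.0760  (Pfizer)
Σw_i=1.0000  μᵀw=0.1790
σ²=wᵀΣw=λ₁·μ_p+λ₂ = 0.181199·0.179 + -0.010295 = 0.022139 ≈ 0.0221

0.0285  0.5810  0.0356  0.3160  -0.0371  0.0760


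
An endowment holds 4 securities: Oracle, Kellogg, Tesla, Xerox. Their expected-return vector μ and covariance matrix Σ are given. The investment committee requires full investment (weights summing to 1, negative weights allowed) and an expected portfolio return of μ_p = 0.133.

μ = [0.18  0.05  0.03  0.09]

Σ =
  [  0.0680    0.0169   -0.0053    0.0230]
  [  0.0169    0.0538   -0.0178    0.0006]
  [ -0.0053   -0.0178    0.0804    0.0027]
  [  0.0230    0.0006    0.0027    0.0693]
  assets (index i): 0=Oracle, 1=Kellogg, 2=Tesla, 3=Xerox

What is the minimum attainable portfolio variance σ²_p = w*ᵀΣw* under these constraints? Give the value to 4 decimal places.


0.0342

x=Σ⁻¹μ = [2.4509  0.3519  0.5972  0.4590]
y=Σ⁻¹𝟙 = [6.7390  22.0992  17.3944  11.3244]
a=μᵀx=0.517982  b=𝟙ᵀx=3.859006  c=𝟙ᵀy=57.556914  D=ac−b²=14.921499
λ₁=(c·0.133−b)/D = (57.556914·0.133−3.859006)/14.921499 = 0.254402
λ₂=(a−b·0.133)/D = (0.517982−3.859006·0.133)/14.921499 = 0.000317
w* = 0.254402·x + 0.000317·y:
  w_0 = 0.254402·2.4509 + 0.000317·6.7390 = 0.6257  (Oracle)
  w_1 = 0.254402·0.3519 + 0.000317·22.0992 = 0.0965  (Kellogg)
  w_2 = 0.254402·0.5972 + 0.000317·17.3944 = 0.1574  (Tesla)
  w_3 = 0.254402·0.4590 + 0.000317·11.3244 = 0.1204  (Xerox)
Σw_i=1.0000  μᵀw=0.1330
σ²=wᵀΣw=λ₁·μ_p+λ₂ = 0.254402·0.133 + 0.000317 = 0.034153 ≈ 0.0342


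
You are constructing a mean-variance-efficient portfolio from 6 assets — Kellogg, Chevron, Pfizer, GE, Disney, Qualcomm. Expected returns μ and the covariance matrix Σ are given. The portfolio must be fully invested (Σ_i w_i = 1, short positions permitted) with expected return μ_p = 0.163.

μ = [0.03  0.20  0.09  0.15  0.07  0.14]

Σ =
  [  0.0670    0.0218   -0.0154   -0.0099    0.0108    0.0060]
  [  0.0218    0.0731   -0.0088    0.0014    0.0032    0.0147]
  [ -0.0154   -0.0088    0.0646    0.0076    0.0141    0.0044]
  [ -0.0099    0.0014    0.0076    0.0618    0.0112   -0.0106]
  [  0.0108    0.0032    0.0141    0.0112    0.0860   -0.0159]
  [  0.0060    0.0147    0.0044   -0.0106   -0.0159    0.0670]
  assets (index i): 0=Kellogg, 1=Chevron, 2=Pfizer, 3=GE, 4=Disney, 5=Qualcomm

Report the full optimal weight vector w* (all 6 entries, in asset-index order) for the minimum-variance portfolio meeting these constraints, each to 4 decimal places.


p=Σ⁻¹μ = [0.0313  2.3898  1.1715  2.4745  0.5792  2.0144]
q=Σ⁻¹𝟙 = [16.3661  6.8855  15.5464  18.0768  7.2820  15.5161]
a=μᵀp=1.278082  b=𝟙ᵀp=8.660777  c=𝟙ᵀq=79.672945  D=ac−b²=26.819492
λ₁=(c·0.163−b)/D = (79.672945·0.163−8.660777)/26.819492 = 0.161297
λ₂=(a−b·0.163)/D = (1.278082−8.660777·0.163)/26.819492 = -0.004982
w* = 0.161297·p + -0.004982·q:
  w_0 = 0.161297·0.0313 + -0.004982·16.3661 = -0.0765  (Kellogg)
  w_1 = 0.161297·2.3898 + -0.004982·6.8855 = 0.3512  (Chevron)
  w_2 = 0.161297·1.1715 + -0.004982·15.5464 = 0.1115  (Pfizer)
  w_3 = 0.161297·2.4745 + -0.004982·18.0768 = 0.3091  (GE)
  w_4 = 0.161297·0.5792 + -0.004982·7.2820 = 0.0571  (Disney)
  w_5 = 0.161297·2.0144 + -0.004982·15.5161 = 0.2476  (Qualcomm)
Σw_i=1.0000  μᵀw=0.1630
σ²=wᵀΣw=λ₁·μ_p+λ₂ = 0.161297·0.163 + -0.004982 = 0.021309 ≈ 0.0213

-0.0765  0.3512  0.1115  0.3091  0.0571  0.2476


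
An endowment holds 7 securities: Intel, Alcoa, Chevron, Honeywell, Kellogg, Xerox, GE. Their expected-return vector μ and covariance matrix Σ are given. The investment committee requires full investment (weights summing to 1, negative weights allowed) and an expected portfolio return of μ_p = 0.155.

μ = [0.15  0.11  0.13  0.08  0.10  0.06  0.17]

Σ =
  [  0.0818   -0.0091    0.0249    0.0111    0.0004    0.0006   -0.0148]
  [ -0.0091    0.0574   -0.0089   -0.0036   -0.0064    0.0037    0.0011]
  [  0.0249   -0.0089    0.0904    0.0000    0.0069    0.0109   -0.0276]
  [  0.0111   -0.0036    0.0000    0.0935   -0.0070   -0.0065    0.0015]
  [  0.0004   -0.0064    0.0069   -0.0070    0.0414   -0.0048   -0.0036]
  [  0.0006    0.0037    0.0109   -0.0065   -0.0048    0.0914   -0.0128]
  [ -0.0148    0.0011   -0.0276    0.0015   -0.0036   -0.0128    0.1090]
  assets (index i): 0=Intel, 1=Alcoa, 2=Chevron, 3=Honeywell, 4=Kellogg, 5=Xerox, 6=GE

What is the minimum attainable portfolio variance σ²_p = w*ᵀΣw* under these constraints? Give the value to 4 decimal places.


0.0242

x=Σ⁻¹μ = [1.9422  2.7630  1.5612  0.9842  3.0428  0.9094  2.3845]
y=Σ⁻¹𝟙 = [12.4344  24.2059  10.8522  13.1563  31.1142  13.3651  15.7823]
a=μᵀx=1.641177  b=𝟙ᵀx=13.587421  c=𝟙ᵀy=120.910426  D=ac−b²=13.817390
λ₁=(c·0.155−b)/D = (120.910426·0.155−13.587421)/13.817390 = 0.372986
λ₂=(a−b·0.155)/D = (1.641177−13.587421·0.155)/13.817390 = -0.033644
w* = 0.372986·x + -0.033644·y:
  w_0 = 0.372986·1.9422 + -0.033644·12.4344 = 0.3061  (Intel)
  w_1 = 0.372986·2.7630 + -0.033644·24.2059 = 0.2162  (Alcoa)
  w_2 = 0.372986·1.5612 + -0.033644·10.8522 = 0.2172  (Chevron)
  w_3 = 0.372986·0.9842 + -0.033644·13.1563 = -0.0755  (Honeywell)
  w_4 = 0.372986·3.0428 + -0.033644·31.1142 = 0.0881  (Kellogg)
  w_5 = 0.372986·0.9094 + -0.033644·13.3651 = -0.1105  (Xerox)
  w_6 = 0.372986·2.3845 + -0.033644·15.7823 = 0.3584  (GE)
Σw_i=1.0000  μᵀw=0.1550
σ²=wᵀΣw=λ₁·μ_p+λ₂ = 0.372986·0.155 + -0.033644 = 0.024169 ≈ 0.0242


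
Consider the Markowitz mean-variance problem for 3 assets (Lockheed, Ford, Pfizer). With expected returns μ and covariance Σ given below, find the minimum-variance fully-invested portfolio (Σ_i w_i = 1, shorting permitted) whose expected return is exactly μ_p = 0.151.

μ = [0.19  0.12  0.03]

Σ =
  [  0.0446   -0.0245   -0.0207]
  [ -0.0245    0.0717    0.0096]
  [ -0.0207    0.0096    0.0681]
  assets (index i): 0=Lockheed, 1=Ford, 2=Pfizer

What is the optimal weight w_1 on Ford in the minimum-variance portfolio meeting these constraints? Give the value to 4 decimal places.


x=Σ⁻¹μ = [7.4049  3.9175  2.1391]
y=Σ⁻¹𝟙 = [49.4690  27.3882  25.8602]
a=μᵀx=1.941202  b=𝟙ᵀx=13.461496  c=𝟙ᵀy=102.717396  D=ac−b²=18.183354
λ₁=(c·0.151−b)/D = (102.717396·0.151−13.461496)/18.183354 = 0.112676
λ₂=(a−b·0.151)/D = (1.941202−13.461496·0.151)/18.183354 = -0.005031
w* = 0.112676·x + -0.005031·y:
  w_0 = 0.112676·7.4049 + -0.005031·49.4690 = 0.5855  (Lockheed)
  w_1 = 0.112676·3.9175 + -0.005031·27.3882 = 0.3036  (Ford)
  w_2 = 0.112676·2.1391 + -0.005031·25.8602 = 0.1109  (Pfizer)
Σw_i=1.0000  μᵀw=0.1510
σ²=wᵀΣw=λ₁·μ_p+λ₂ = 0.112676·0.151 + -0.005031 = 0.011983 ≈ 0.0120

0.3036


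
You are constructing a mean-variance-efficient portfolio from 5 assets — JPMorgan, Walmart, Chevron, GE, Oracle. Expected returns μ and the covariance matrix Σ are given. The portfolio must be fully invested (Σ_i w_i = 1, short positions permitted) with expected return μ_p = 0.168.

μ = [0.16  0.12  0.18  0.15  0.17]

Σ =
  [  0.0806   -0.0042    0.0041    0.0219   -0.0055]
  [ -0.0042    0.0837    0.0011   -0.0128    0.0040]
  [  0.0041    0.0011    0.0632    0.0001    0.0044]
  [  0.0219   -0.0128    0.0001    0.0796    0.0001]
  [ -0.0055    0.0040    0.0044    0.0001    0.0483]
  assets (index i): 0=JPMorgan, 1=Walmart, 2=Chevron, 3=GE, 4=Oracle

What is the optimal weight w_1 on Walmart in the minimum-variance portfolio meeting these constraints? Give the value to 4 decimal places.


p=Σ⁻¹μ = [1.7202  1.5807  2.4727  1.6580  3.3560]
q=Σ⁻¹𝟙 = [10.5507  13.1589  13.5290  11.7345  19.5588]
a=μᵀp=1.729219  b=𝟙ᵀp=10.787578  c=𝟙ᵀq=68.531924  D=ac−b²=2.134868
λ₁=(c·0.168−b)/D = (68.531924·0.168−10.787578)/2.134868 = 0.339967
λ₂=(a−b·0.168)/D = (1.729219−10.787578·0.168)/2.134868 = -0.038922
w* = 0.339967·p + -0.038922·q:
  w_0 = 0.339967·1.7202 + -0.038922·10.5507 = 0.1742  (JPMorgan)
  w_1 = 0.339967·1.5807 + -0.038922·13.1589 = 0.0252  (Walmart)
  w_2 = 0.339967·2.4727 + -0.038922·13.5290 = 0.3141  (Chevron)
  w_3 = 0.339967·1.6580 + -0.038922·11.7345 = 0.1069  (GE)
  w_4 = 0.339967·3.3560 + -0.038922·19.5588 = 0.3796  (Oracle)
Σw_i=1.0000  μᵀw=0.1680
σ²=wᵀΣw=λ₁·μ_p+λ₂ = 0.339967·0.168 + -0.038922 = 0.018192 ≈ 0.0182

0.0252


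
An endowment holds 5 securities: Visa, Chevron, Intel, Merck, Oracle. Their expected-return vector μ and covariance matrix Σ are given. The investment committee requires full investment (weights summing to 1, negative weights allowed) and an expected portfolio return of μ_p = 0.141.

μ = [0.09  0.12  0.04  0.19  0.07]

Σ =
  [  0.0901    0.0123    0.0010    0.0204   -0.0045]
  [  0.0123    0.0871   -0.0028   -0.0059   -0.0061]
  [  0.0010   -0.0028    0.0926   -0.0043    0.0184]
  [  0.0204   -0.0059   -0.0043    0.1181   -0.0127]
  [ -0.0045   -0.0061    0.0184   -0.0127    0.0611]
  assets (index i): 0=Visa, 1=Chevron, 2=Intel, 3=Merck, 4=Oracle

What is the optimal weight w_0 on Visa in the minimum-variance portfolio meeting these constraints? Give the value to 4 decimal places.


0.0268

g=Σ⁻¹μ = [0.4600  1.5563  0.2319  1.7916  1.6375]
h=Σ⁻¹𝟙 = [7.9406  12.5406  8.0055  9.9341  17.8575]
a=μᵀg=0.692459  b=𝟙ᵀg=5.677248  c=𝟙ᵀh=56.278304  D=ac−b²=6.739296
λ₁=(c·0.141−b)/D = (56.278304·0.141−5.677248)/6.739296 = 0.335049
λ₂=(a−b·0.141)/D = (0.692459−5.677248·0.141)/6.739296 = -0.016030
w* = 0.335049·g + -0.016030·h:
  w_0 = 0.335049·0.4600 + -0.016030·7.9406 = 0.0268  (Visa)
  w_1 = 0.335049·1.5563 + -0.016030·12.5406 = 0.3204  (Chevron)
  w_2 = 0.335049·0.2319 + -0.016030·8.0055 = -0.0506  (Intel)
  w_3 = 0.335049·1.7916 + -0.016030·9.9341 = 0.4410  (Merck)
  w_4 = 0.335049·1.6375 + -0.016030·17.8575 = 0.2624  (Oracle)
Σw_i=1.0000  μᵀw=0.1410
σ²=wᵀΣw=λ₁·μ_p+λ₂ = 0.335049·0.141 + -0.016030 = 0.031212 ≈ 0.0312


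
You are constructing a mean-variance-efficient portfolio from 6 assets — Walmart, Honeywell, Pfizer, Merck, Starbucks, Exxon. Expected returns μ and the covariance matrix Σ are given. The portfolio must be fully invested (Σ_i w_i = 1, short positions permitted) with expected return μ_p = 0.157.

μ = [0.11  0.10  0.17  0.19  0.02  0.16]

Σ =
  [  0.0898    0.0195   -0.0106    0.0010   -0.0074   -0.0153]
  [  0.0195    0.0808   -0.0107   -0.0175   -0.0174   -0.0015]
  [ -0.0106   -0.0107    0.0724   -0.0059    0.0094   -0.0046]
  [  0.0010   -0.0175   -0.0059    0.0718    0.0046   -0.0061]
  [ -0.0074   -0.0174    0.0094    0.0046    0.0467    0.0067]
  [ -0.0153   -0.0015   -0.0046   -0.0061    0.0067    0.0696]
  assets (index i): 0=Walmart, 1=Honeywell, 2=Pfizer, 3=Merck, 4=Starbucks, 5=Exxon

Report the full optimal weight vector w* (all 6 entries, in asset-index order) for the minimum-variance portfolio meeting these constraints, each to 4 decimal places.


0.1182  0.1497  0.2447  0.2648  -0.0107  0.2333

x=Σ⁻¹μ = [1.6767  2.1432  3.4239  3.7062  -0.0306  3.2677]
y=Σ⁻¹𝟙 = [13.5640  21.3633  18.8288  20.6013  23.0285  18.6432]
a=μᵀx=2.207201  b=𝟙ᵀx=14.186997  c=𝟙ᵀy=116.029070  D=ac−b²=54.828578
λ₁=(c·0.157−b)/D = (116.029070·0.157−14.186997)/54.828578 = 0.073494
λ₂=(a−b·0.157)/D = (2.207201−14.186997·0.157)/54.828578 = -0.000368
w* = 0.073494·x + -0.000368·y:
  w_0 = 0.073494·1.6767 + -0.000368·13.5640 = 0.1182  (Walmart)
  w_1 = 0.073494·2.1432 + -0.000368·21.3633 = 0.1497  (Honeywell)
  w_2 = 0.073494·3.4239 + -0.000368·18.8288 = 0.2447  (Pfizer)
  w_3 = 0.073494·3.7062 + -0.000368·20.6013 = 0.2648  (Merck)
  w_4 = 0.073494·-0.0306 + -0.000368·23.0285 = -0.0107  (Starbucks)
  w_5 = 0.073494·3.2677 + -0.000368·18.6432 = 0.2333  (Exxon)
Σw_i=1.0000  μᵀw=0.1570
σ²=wᵀΣw=λ₁·μ_p+λ₂ = 0.073494·0.157 + -0.000368 = 0.011171 ≈ 0.0112


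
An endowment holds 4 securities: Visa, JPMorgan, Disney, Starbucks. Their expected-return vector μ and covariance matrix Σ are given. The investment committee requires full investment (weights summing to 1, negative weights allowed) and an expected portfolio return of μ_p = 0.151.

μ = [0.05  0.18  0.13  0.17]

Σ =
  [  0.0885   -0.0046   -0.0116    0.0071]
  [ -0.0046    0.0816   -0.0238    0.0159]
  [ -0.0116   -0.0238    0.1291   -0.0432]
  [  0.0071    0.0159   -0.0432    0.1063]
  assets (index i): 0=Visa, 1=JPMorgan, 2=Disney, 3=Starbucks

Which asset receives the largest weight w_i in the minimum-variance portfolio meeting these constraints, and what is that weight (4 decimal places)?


JPMorgan (0.3369)

x=Σ⁻¹μ = [0.8213  2.4995  2.2375  2.0798]
y=Σ⁻¹𝟙 = [13.1613  15.1761  15.9957  12.7589]
a=μᵀx=1.135434  b=𝟙ᵀx=7.638223  c=𝟙ᵀy=57.092015  D=ac−b²=6.481777
λ₁=(c·0.151−b)/D = (57.092015·0.151−7.638223)/6.481777 = 0.151605
λ₂=(a−b·0.151)/D = (1.135434−7.638223·0.151)/6.481777 = -0.002767
w* = 0.151605·x + -0.002767·y:
  w_0 = 0.151605·0.8213 + -0.002767·13.1613 = 0.0881  (Visa)
  w_1 = 0.151605·2.4995 + -0.002767·15.1761 = 0.3369  (JPMorgan)
  w_2 = 0.151605·2.2375 + -0.002767·15.9957 = 0.2950  (Disney)
  w_3 = 0.151605·2.0798 + -0.002767·12.7589 = 0.2800  (Starbucks)
Σw_i=1.0000  μᵀw=0.1510
σ²=wᵀΣw=λ₁·μ_p+λ₂ = 0.151605·0.151 + -0.002767 = 0.020125 ≈ 0.0201


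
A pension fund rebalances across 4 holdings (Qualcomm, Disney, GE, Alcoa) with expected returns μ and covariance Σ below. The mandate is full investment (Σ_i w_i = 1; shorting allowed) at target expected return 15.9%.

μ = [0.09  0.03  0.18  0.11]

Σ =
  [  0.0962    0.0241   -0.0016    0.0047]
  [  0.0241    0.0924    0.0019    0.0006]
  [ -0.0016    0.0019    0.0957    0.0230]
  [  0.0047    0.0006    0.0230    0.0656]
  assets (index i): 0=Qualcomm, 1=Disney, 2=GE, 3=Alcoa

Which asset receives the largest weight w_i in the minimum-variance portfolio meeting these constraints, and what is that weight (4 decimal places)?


GE (0.6182)

x=Σ⁻¹μ = [0.9000  0.0494  1.6463  1.0347]
y=Σ⁻¹𝟙 = [7.7919  8.5576  7.5339  11.9659]
a=μᵀx=0.492628  b=𝟙ᵀx=3.630343  c=𝟙ᵀy=35.849249  D=ac−b²=4.480941
λ₁=(c·0.159−b)/D = (35.849249·0.159−3.630343)/4.480941 = 0.461887
λ₂=(a−b·0.159)/D = (0.492628−3.630343·0.159)/4.480941 = -0.018879
w* = 0.461887·x + -0.018879·y:
  w_0 = 0.461887·0.9000 + -0.018879·7.7919 = 0.2686  (Qualcomm)
  w_1 = 0.461887·0.0494 + -0.018879·8.5576 = -0.1388  (Disney)
  w_2 = 0.461887·1.6463 + -0.018879·7.5339 = 0.6182  (GE)
  w_3 = 0.461887·1.0347 + -0.018879·11.9659 = 0.2520  (Alcoa)
Σw_i=1.0000  μᵀw=0.1590
σ²=wᵀΣw=λ₁·μ_p+λ₂ = 0.461887·0.159 + -0.018879 = 0.054561 ≈ 0.0546


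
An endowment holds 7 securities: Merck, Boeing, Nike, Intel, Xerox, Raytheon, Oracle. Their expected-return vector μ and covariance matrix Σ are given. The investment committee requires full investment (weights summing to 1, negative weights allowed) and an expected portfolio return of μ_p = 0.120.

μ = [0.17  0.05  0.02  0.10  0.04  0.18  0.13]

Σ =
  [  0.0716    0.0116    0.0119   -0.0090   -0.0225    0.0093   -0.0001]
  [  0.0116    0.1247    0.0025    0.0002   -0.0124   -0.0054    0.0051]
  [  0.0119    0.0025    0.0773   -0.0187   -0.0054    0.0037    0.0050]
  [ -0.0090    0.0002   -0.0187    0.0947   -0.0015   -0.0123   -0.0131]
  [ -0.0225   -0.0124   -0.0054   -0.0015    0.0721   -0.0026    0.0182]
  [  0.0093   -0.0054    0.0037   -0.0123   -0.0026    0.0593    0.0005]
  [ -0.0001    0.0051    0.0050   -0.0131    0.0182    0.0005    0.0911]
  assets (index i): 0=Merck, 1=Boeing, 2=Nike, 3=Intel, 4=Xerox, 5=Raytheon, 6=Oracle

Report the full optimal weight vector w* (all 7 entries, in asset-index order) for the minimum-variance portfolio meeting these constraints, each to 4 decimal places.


g=Σ⁻¹μ = [2.5093  0.3573  0.1756  1.9479  1.2061  3.1084  1.4222]
h=Σ⁻¹𝟙 = [16.5344  8.6911  14.6958  18.9312  20.6309  18.9070  8.1988]
a=μᵀg=1.435395  b=𝟙ᵀg=10.726785  c=𝟙ᵀh=106.589259  D=ac−b²=37.933788
λ₁=(c·0.120−b)/D = (106.589259·0.120−10.726785)/37.933788 = 0.054409
λ₂=(a−b·0.120)/D = (1.435395−10.726785·0.120)/37.933788 = 0.003906
w* = 0.054409·g + 0.003906·h:
  w_0 = 0.054409·2.5093 + 0.003906·16.5344 = 0.2011  (Merck)
  w_1 = 0.054409·0.3573 + 0.003906·8.6911 = 0.0534  (Boeing)
  w_2 = 0.054409·0.1756 + 0.003906·14.6958 = 0.0670  (Nike)
  w_3 = 0.054409·1.9479 + 0.003906·18.9312 = 0.1799  (Intel)
  w_4 = 0.054409·1.2061 + 0.003906·20.6309 = 0.1462  (Xerox)
  w_5 = 0.054409·3.1084 + 0.003906·18.9070 = 0.2430  (Raytheon)
  w_6 = 0.054409·1.4222 + 0.003906·8.1988 = 0.1094  (Oracle)
Σw_i=1.0000  μᵀw=0.1200
σ²=wᵀΣw=λ₁·μ_p+λ₂ = 0.054409·0.120 + 0.003906 = 0.010435 ≈ 0.0104

0.2011  0.0534  0.0670  0.1799  0.1462  0.2430  0.1094


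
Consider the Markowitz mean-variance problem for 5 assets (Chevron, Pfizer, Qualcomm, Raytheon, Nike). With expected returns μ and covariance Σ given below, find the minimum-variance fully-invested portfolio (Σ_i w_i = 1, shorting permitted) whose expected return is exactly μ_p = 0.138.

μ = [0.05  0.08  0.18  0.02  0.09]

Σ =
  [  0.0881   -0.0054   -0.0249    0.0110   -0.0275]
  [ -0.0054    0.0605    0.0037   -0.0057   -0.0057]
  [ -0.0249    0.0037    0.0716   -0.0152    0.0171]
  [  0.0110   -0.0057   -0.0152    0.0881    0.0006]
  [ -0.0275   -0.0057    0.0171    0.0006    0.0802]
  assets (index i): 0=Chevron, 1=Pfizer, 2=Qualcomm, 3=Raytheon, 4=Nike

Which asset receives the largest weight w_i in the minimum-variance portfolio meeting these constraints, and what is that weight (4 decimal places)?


Qualcomm (0.6088)

u=Σ⁻¹μ = [1.7814  1.4747  2.8921  0.5907  1.2168]
v=Σ⁻¹𝟙 = [21.7212  20.1498  19.1678  13.1325  17.1638]
a=μᵀu=0.848942  b=𝟙ᵀu=7.955641  c=𝟙ᵀv=91.335073  D=ac−b²=14.245969
λ₁=(c·0.138−b)/D = (91.335073·0.138−7.955641)/14.245969 = 0.326310
λ₂=(a−b·0.138)/D = (0.848942−7.955641·0.138)/14.245969 = -0.017474
w* = 0.326310·u + -0.017474·v:
  w_0 = 0.326310·1.7814 + -0.017474·21.7212 = 0.2017  (Chevron)
  w_1 = 0.326310·1.4747 + -0.017474·20.1498 = 0.1291  (Pfizer)
  w_2 = 0.326310·2.8921 + -0.017474·19.1678 = 0.6088  (Qualcomm)
  w_3 = 0.326310·0.5907 + -0.017474·13.1325 = -0.0367  (Raytheon)
  w_4 = 0.326310·1.2168 + -0.017474·17.1638 = 0.0971  (Nike)
Σw_i=1.0000  μᵀw=0.1380
σ²=wᵀΣw=λ₁·μ_p+λ₂ = 0.326310·0.138 + -0.017474 = 0.027557 ≈ 0.0276


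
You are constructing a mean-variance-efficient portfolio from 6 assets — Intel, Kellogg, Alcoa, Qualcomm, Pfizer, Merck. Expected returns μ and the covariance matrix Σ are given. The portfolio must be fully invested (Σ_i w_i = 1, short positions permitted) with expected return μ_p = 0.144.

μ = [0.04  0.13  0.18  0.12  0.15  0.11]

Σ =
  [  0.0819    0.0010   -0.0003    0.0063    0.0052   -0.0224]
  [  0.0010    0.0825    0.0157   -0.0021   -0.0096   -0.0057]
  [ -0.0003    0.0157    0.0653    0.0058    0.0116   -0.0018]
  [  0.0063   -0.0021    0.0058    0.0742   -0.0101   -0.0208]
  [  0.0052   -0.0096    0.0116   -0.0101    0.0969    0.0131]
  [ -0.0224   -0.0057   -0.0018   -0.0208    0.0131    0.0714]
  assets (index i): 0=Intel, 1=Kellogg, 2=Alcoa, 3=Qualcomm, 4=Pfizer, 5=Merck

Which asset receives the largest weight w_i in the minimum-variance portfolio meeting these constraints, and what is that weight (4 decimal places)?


g=Σ⁻¹μ = [0.8768  1.5614  2.0129  2.2869  1.3267  2.4139]
h=Σ⁻¹𝟙 = [16.8277  13.2594  9.6627  19.7534  8.2769  24.8229]
a=μᵀg=1.339335  b=𝟙ᵀg=10.478565  c=𝟙ᵀh=92.602867  D=ac−b²=14.225929
λ₁=(c·0.144−b)/D = (92.602867·0.144−10.478565)/14.225929 = 0.200778
λ₂=(a−b·0.144)/D = (1.339335−10.478565·0.144)/14.225929 = -0.011920
w* = 0.200778·g + -0.011920·h:
  w_0 = 0.200778·0.8768 + -0.011920·16.8277 = -0.0246  (Intel)
  w_1 = 0.200778·1.5614 + -0.011920·13.2594 = 0.1554  (Kellogg)
  w_2 = 0.200778·2.0129 + -0.011920·9.6627 = 0.2890  (Alcoa)
  w_3 = 0.200778·2.2869 + -0.011920·19.7534 = 0.2237  (Qualcomm)
  w_4 = 0.200778·1.3267 + -0.011920·8.2769 = 0.1677  (Pfizer)
  w_5 = 0.200778·2.4139 + -0.011920·24.8229 = 0.1888  (Merck)
Σw_i=1.0000  μᵀw=0.1440
σ²=wᵀΣw=λ₁·μ_p+λ₂ = 0.200778·0.144 + -0.011920 = 0.016992 ≈ 0.0170

Alcoa (0.2890)
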